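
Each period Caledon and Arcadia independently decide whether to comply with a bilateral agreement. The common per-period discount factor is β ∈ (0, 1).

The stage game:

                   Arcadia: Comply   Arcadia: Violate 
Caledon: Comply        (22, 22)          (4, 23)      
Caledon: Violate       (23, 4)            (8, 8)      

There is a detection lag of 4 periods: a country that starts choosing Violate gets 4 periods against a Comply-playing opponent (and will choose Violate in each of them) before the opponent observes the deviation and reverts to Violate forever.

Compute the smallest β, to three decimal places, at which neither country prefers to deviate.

A deviator earns 23 for 4 periods, then 8 forever; cooperating earns 22 forever. Multiplying the IC by (1−β):
22 ≥ 23(1−β^4) + 8β^4, so 15·β^4 ≥ 1 and β^4 ≥ 1/15.
β ≥ (1/15)^(1/4) ≈ 0.508.

0.508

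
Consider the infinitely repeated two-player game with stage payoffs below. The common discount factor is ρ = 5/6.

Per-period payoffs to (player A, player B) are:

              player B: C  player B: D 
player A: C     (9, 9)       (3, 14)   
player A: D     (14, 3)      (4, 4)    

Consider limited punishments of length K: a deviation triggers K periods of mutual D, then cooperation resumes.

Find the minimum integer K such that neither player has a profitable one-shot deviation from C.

2

No profitable deviation requires (9−4)(ρ+…+ρ^K) ≥ 14−9, i.e. ρ+…+ρ^K ≥ 1 ≈ 1.0000.
With ρ = 5/6, the partial sums are K=1: 0.8333, K=2: 1.5278.
K = 2 is the first length at which the sum reaches 1.0000.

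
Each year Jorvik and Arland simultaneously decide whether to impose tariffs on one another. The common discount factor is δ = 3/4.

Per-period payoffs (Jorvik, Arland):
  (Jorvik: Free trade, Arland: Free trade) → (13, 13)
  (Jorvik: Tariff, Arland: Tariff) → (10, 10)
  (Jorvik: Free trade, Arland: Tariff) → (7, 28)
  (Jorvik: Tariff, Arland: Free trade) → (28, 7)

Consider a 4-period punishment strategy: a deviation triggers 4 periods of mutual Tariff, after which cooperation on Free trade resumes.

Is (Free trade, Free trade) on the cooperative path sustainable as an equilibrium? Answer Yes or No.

IC: δ+…+δ^4 ≥ (28−13)/(13−10) = 5.
At δ = 3/4: partial sum = 2.0508 < 5.0000. Cooperation not sustainable.

No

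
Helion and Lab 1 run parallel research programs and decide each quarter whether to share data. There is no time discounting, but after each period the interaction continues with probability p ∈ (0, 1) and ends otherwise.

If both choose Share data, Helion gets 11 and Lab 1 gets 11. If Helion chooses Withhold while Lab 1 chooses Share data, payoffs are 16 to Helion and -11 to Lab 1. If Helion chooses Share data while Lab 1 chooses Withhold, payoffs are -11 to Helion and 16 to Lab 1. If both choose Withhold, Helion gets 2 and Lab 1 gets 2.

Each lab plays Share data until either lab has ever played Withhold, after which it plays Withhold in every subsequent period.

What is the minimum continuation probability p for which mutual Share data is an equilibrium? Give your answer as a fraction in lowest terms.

Expected cooperation value is 11 + p·11 + p²·11 + … = 11/(1−p); deviation gives 16 + p·2/(1−p).
11 ≥ 16(1−p) + 2p ⇒ 14p ≥ 5 ⇒ p ≥ 5/14.

5/14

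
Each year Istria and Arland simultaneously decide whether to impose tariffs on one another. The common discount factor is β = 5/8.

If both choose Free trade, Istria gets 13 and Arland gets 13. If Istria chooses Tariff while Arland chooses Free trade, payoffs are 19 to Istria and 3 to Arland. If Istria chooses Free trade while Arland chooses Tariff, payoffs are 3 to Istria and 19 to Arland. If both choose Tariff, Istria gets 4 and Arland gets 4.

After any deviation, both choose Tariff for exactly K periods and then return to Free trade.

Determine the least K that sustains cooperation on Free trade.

Need Σ_{k=1}^{K} β^k ≥ (19−13)/(13−4) = 0.6667 at β = 5/8.
At K = 1 the sum is 0.6250 < 0.6667; at K = 2 it is 1.0156 ≥ 0.6667.
So the minimum punishment length is K = 2.

2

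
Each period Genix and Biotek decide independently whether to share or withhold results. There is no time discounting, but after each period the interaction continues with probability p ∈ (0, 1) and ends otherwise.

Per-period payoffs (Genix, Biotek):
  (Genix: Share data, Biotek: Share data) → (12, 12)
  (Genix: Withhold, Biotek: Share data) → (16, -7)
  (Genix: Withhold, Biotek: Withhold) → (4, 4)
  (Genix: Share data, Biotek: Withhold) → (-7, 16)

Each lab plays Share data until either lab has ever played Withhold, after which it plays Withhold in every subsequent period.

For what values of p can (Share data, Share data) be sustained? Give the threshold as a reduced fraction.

With no time discounting, the continuation probability p plays the role of the discount factor.
Grim-trigger IC: 12/(1−p) ≥ 16 + 4p/(1−p) ⇒ p ≥ (16−12)/(16−4) = 1/3.

1/3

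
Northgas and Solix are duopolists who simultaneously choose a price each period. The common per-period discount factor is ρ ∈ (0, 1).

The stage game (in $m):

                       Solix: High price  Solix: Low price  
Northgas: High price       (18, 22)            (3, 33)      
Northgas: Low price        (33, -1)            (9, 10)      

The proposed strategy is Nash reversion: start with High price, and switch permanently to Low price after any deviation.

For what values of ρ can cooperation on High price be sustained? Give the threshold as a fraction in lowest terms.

Northgas: cooperation gives 18 each period; deviation gives 33 once then 9 forever.
  18/(1−ρ) ≥ 33 + 9ρ/(1−ρ) ⇒ ρ ≥ 15/24 = 5/8.
Solix: cooperation gives 22 each period; deviation gives 33 once then 10 forever.
  ρ ≥ 11/23.
Both must hold, so the binding constraint is Northgas's: ρ ≥ 5/8.

5/8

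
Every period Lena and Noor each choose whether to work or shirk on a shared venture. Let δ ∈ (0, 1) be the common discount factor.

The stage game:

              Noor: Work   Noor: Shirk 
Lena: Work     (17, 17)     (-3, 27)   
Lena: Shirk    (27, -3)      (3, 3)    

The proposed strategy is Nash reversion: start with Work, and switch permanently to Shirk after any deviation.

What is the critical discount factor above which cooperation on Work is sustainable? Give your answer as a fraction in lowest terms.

17/(1−δ) ≥ 27 + 3δ/(1−δ)
17 ≥ 27 − 24δ
δ ≥ 10/24 = 5/12.

5/12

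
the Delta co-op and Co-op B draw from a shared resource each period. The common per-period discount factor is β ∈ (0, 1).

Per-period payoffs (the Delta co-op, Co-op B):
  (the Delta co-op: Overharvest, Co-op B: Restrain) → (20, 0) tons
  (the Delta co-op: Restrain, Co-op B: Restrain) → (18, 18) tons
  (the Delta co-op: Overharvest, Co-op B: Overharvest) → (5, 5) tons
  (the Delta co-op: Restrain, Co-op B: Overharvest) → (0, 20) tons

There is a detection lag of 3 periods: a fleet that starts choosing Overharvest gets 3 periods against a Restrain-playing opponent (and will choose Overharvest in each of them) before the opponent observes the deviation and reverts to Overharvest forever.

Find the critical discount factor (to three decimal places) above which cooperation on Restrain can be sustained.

The best deviation is to choose Overharvest for all 3 undetected periods, earning 20 each, then 5 forever once detected.
Deviation value: 20(1−β^3)/(1−β) + 5β^3/(1−β); cooperation value: 18/(1−β).
IC: 18 ≥ 20(1−β^3) + 5β^3 = 20 − 15β^3.
So β^3 ≥ 2/15, giving β ≥ (2/15)^(1/3) ≈ 0.511.

0.511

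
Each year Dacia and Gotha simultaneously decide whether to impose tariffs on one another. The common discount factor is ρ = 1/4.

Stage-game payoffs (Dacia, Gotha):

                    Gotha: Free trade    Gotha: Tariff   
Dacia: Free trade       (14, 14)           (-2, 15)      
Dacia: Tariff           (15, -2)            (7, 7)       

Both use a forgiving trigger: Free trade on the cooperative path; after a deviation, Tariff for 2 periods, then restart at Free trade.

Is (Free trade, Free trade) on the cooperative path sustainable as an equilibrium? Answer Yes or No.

Comparing payoff streams over the 3 periods until play realigns: cooperate → 14(1+ρ+…+ρ^2); deviate → 15 + 7(ρ+…+ρ^2).
Cooperation is sustained iff (14−7)(ρ+…+ρ^2) ≥ 15−14.
ρ+…+ρ^2 = 1/4·(1−(1/4)^2)/(1−1/4) = 0.3125, and (15−14)/(14−7) = 0.1429.
0.3125 ≥ 0.1429, so cooperation is sustainable.

Yes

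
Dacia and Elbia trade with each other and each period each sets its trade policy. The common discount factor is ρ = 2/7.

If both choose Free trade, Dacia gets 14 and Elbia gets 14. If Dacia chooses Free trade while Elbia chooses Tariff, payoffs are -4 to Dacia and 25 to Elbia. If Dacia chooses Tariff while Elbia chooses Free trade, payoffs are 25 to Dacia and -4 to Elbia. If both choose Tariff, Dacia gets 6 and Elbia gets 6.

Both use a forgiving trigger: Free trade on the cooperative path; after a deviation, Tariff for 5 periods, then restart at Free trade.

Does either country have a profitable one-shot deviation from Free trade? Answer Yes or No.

Yes

Comparing payoff streams over the 6 periods until play realigns: cooperate → 14(1+ρ+…+ρ^5); deviate → 25 + 6(ρ+…+ρ^5).
Cooperation is sustained iff (14−6)(ρ+…+ρ^5) ≥ 25−14.
ρ+…+ρ^5 = 2/7·(1−(2/7)^5)/(1−2/7) = 0.3992, and (25−14)/(14−6) = 1.3750.
0.3992 < 1.3750, so cooperation is not sustainable.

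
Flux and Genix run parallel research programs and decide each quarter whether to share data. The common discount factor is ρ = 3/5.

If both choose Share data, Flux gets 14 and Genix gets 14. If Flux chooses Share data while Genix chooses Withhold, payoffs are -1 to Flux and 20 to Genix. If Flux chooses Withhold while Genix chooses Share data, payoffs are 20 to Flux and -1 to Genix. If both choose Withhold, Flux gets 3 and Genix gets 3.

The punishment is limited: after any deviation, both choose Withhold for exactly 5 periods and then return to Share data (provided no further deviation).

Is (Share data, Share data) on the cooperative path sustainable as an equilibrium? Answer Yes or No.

Comparing payoff streams over the 6 periods until play realigns: cooperate → 14(1+ρ+…+ρ^5); deviate → 20 + 3(ρ+…+ρ^5).
Cooperation is sustained iff (14−3)(ρ+…+ρ^5) ≥ 20−14.
ρ+…+ρ^5 = 3/5·(1−(3/5)^5)/(1−3/5) = 1.3834, and (20−14)/(14−3) = 0.5455.
1.3834 ≥ 0.5455, so cooperation is sustainable.

Yes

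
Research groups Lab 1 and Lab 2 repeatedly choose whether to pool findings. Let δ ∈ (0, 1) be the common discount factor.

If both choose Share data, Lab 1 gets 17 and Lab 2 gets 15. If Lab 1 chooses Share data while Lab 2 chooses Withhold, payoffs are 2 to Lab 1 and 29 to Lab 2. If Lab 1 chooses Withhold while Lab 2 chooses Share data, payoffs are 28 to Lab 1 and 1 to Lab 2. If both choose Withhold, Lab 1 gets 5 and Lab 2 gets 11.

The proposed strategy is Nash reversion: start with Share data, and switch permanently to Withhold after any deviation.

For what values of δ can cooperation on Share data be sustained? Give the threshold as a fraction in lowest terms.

Lab 1: cooperation gives 17 each period; deviation gives 28 once then 5 forever.
  17/(1−δ) ≥ 28 + 5δ/(1−δ) ⇒ δ ≥ 11/23.
Lab 2: cooperation gives 15 each period; deviation gives 29 once then 11 forever.
  δ ≥ 14/18 = 7/9.
Both must hold, so the binding constraint is Lab 2's: δ ≥ 7/9.

7/9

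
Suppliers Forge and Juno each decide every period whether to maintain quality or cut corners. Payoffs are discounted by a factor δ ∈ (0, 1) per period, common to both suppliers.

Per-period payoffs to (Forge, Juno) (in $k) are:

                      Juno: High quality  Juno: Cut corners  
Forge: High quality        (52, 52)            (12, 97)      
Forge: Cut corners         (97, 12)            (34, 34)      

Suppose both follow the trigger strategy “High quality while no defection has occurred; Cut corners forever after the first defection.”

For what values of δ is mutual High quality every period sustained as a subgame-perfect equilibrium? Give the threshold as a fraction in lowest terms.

5/7

52/(1−δ) ≥ 97 + 34δ/(1−δ)
52 ≥ 97 − 63δ
δ ≥ 45/63 = 5/7.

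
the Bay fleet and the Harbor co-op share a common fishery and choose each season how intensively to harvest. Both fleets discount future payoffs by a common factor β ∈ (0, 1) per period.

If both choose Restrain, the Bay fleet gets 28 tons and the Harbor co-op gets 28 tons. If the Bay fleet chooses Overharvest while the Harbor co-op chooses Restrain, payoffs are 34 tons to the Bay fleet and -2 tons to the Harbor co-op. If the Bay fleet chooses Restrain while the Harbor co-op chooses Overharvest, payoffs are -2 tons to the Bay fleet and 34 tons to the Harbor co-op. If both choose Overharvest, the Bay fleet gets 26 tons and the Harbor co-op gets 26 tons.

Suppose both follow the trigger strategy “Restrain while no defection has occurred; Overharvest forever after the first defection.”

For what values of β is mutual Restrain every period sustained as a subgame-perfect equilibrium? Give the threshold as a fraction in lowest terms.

Under grim trigger the critical discount factor is (T−C)/(T−P) with T = 34, C = 28, P = 26.
β* = (34−28)/(34−26) = 6/8 = 3/4.

3/4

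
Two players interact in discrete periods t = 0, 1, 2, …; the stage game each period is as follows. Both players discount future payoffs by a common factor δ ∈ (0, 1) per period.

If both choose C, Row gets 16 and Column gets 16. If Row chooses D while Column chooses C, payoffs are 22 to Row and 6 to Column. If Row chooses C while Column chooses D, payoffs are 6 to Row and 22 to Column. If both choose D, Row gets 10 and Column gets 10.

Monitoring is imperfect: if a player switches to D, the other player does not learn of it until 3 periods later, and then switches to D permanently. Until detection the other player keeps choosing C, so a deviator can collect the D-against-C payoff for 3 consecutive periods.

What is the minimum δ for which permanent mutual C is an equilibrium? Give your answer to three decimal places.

A deviator earns 22 for 3 periods, then 10 forever; cooperating earns 16 forever. Multiplying the IC by (1−δ):
16 ≥ 22(1−δ^3) + 10δ^3, so 12·δ^3 ≥ 6 and δ^3 ≥ 1/2.
δ ≥ (1/2)^(1/3) ≈ 0.794.

0.794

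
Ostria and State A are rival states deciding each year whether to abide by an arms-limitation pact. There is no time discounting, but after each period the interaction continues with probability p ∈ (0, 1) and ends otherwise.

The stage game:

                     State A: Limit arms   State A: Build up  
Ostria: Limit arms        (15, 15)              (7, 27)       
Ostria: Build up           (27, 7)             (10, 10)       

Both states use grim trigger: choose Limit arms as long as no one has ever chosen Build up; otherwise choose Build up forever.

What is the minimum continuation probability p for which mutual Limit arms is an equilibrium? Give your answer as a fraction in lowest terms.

With no time discounting, the continuation probability p plays the role of the discount factor.
Grim-trigger IC: 15/(1−p) ≥ 27 + 10p/(1−p) ⇒ p ≥ (27−15)/(27−10) = 12/17.

12/17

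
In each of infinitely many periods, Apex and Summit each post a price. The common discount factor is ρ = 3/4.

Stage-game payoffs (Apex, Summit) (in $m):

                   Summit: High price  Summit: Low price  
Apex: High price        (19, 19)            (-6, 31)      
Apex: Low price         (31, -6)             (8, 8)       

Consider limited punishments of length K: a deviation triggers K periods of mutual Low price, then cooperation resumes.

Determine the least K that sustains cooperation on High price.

2

IC: ρ(1−ρ^K)/(1−ρ) ≥ (31−19)/(19−8) = 12/11.
With ρ = 3/4: need 1 − ρ^K ≥ 12/11·(1−3/4)/(3/4), i.e. ρ^K ≤ 0.6364.
Since (3/4)^1 = 0.7500 and (3/4)^2 = 0.5625, the smallest such K is 2.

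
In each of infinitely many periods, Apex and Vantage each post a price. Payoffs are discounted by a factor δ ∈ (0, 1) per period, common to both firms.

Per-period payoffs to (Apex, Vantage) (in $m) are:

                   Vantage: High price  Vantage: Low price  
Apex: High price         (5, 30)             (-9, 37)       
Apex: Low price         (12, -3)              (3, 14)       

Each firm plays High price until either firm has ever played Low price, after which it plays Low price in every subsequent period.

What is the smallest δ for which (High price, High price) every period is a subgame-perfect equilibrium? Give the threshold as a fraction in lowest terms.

7/9

Apex: cooperation gives 5 each period; deviation gives 12 once then 3 forever.
  5/(1−δ) ≥ 12 + 3δ/(1−δ) ⇒ δ ≥ 7/9.
Vantage: cooperation gives 30 each period; deviation gives 37 once then 14 forever.
  δ ≥ 7/23.
Both must hold, so the binding constraint is Apex's: δ ≥ 7/9.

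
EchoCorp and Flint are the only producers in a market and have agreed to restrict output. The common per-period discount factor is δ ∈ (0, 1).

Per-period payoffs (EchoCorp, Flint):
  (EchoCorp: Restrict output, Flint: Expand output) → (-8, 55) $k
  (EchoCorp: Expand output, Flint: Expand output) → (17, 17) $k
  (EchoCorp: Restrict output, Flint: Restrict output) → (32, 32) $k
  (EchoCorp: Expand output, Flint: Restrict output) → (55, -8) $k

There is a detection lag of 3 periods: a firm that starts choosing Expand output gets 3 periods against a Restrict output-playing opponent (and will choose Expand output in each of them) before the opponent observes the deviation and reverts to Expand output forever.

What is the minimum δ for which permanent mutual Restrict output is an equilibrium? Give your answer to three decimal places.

A deviator earns 55 for 3 periods, then 17 forever; cooperating earns 32 forever. Multiplying the IC by (1−δ):
32 ≥ 55(1−δ^3) + 17δ^3, so 38·δ^3 ≥ 23 and δ^3 ≥ 23/38.
δ ≥ (23/38)^(1/3) ≈ 0.846.

0.846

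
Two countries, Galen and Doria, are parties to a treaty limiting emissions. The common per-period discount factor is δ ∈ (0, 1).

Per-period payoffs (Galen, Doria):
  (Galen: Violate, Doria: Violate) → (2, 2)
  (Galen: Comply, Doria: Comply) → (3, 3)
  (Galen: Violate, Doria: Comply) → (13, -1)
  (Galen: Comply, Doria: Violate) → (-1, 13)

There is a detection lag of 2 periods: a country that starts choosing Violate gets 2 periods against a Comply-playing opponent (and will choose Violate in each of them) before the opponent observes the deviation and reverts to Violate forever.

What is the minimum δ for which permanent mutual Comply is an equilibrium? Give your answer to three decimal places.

0.953

A deviator earns 13 for 2 periods, then 2 forever; cooperating earns 3 forever. Multiplying the IC by (1−δ):
3 ≥ 13(1−δ^2) + 2δ^2, so 11·δ^2 ≥ 10 and δ^2 ≥ 10/11.
δ ≥ (10/11)^(1/2) ≈ 0.953.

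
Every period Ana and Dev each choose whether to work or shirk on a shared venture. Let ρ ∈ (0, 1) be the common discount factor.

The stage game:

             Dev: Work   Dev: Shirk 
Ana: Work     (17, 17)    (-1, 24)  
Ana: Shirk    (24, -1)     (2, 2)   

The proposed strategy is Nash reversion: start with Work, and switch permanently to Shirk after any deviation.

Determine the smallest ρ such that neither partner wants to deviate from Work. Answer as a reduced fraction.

One-period gain from deviating is 24 − 17 = 7. The loss is 17 − 2 = 15 in every subsequent period, with present value 15·ρ/(1−ρ).
Deviation is unprofitable when 15·ρ/(1−ρ) ≥ 7, i.e. ρ/(1−ρ) ≥ 7/15.
Equivalently ρ ≥ 7/(7+15) = 7/22.

7/22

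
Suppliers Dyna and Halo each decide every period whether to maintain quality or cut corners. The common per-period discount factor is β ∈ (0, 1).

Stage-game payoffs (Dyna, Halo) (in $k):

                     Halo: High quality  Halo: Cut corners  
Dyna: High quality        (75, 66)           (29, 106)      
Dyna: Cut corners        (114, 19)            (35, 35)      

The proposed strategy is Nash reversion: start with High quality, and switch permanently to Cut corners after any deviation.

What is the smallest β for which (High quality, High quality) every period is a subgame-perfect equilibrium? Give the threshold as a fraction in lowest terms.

40/71

For Dyna: deviation gain 114−75 = 39, per-period punishment loss 75−35 = 40. IC gives β ≥ 39/79.
For Halo: gain 40, loss 31 per period, so β ≥ 40/71.
The tighter constraint is Halo's, so cooperation needs β ≥ 40/71.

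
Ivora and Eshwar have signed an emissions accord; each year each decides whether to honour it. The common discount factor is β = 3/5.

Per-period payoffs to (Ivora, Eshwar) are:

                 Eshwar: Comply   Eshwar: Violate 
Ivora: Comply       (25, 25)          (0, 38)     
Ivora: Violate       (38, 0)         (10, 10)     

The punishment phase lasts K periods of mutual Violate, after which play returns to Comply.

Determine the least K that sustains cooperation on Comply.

2

Need Σ_{k=1}^{K} β^k ≥ (38−25)/(25−10) = 0.8667 at β = 3/5.
At K = 1 the sum is 0.6000 < 0.8667; at K = 2 it is 0.9600 ≥ 0.8667.
So the minimum punishment length is K = 2.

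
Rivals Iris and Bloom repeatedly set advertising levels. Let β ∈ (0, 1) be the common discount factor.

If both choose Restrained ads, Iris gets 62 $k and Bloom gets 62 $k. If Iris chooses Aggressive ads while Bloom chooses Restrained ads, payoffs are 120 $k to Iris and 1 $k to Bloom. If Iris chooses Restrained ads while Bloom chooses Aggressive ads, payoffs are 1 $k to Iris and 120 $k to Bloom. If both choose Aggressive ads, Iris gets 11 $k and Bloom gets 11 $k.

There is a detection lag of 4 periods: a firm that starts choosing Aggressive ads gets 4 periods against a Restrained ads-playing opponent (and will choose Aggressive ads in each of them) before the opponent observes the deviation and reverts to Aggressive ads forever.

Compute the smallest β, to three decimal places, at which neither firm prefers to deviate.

0.854

Deviating for the 4 undetected periods gains 120−62 = 58 per period over cooperation, then loses 62−11 = 51 per period forever once punishment starts.
Gain: 58(1 + β + … + β^3); loss: 51·β^4/(1−β).
No profitable deviation ⇔ 58(1−β^4) ≤ 51·β^4, i.e. β^4 ≥ 58/(58+51) = 58/109.
Hence β ≥ (58/109)^(1/4) ≈ 0.854.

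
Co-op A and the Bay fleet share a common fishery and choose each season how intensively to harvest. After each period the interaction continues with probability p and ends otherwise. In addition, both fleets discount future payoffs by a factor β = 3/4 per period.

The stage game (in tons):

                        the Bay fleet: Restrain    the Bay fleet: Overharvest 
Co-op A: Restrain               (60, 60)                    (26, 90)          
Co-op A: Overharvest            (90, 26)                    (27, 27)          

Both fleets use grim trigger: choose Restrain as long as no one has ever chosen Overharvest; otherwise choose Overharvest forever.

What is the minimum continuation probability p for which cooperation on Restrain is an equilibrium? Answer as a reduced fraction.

40/63

Expected continuation weight on next period's payoff is β·p = 3/4·p, which plays the role of the discount factor.
Cooperation requires 3/4·p ≥ (90−60)/(90−27) = 10/21, hence p ≥ 40/63.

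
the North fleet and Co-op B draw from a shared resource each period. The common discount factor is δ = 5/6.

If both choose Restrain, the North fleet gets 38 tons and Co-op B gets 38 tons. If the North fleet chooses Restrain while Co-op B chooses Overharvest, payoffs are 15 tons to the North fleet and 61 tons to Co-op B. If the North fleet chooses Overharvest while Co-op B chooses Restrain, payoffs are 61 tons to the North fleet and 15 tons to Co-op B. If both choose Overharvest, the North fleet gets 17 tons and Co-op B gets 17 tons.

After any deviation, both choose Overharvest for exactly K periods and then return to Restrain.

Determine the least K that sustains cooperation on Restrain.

Need Σ_{k=1}^{K} δ^k ≥ (61−38)/(38−17) = 1.0952 at δ = 5/6.
At K = 1 the sum is 0.8333 < 1.0952; at K = 2 it is 1.5278 ≥ 1.0952.
So the minimum punishment length is K = 2.

2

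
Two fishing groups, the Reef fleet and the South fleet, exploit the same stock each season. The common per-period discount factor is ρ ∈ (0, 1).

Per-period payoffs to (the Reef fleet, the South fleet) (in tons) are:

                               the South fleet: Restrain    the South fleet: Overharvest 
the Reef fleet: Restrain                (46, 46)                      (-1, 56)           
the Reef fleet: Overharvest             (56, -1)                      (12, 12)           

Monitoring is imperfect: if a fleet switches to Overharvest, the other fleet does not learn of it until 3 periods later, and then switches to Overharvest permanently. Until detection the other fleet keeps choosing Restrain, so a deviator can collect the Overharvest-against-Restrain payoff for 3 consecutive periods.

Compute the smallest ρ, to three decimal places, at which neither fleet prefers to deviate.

Deviating for the 3 undetected periods gains 56−46 = 10 per period over cooperation, then loses 46−12 = 34 per period forever once punishment starts.
Gain: 10(1 + ρ + … + ρ^2); loss: 34·ρ^3/(1−ρ).
No profitable deviation ⇔ 10(1−ρ^3) ≤ 34·ρ^3, i.e. ρ^3 ≥ 10/(10+34) = 5/22.
Hence ρ ≥ (5/22)^(1/3) ≈ 0.610.

0.610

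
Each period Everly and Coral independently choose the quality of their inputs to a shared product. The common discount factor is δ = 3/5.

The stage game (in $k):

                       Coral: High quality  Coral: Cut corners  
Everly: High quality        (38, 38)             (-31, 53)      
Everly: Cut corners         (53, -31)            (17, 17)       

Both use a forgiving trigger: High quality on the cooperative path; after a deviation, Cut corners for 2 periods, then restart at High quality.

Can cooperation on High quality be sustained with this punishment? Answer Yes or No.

Yes

A one-shot deviation gives 53 now, then 17 for 2 periods, then back to 38.
Gain from deviating: (53−38) today; loss: (38−17) in each of the next 2 periods.
No-deviation condition: (38−17)(δ+…+δ^2) ≥ 53−38, i.e. δ+…+δ^2 ≥ 5/7.
At δ = 3/5: δ+…+δ^2 = 0.9600 ≥ 0.7143.
So cooperation is sustainable.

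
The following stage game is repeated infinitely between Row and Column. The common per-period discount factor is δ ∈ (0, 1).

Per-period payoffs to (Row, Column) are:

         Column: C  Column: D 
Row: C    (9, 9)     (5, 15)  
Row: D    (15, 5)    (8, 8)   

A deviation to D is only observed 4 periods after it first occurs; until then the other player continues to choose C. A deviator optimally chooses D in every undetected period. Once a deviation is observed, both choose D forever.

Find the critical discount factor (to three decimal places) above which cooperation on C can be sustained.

Deviating for the 4 undetected periods gains 15−9 = 6 per period over cooperation, then loses 9−8 = 1 per period forever once punishment starts.
Gain: 6(1 + δ + … + δ^3); loss: 1·δ^4/(1−δ).
No profitable deviation ⇔ 6(1−δ^4) ≤ 1·δ^4, i.e. δ^4 ≥ 6/(6+1) = 6/7.
Hence δ ≥ (6/7)^(1/4) ≈ 0.962.

0.962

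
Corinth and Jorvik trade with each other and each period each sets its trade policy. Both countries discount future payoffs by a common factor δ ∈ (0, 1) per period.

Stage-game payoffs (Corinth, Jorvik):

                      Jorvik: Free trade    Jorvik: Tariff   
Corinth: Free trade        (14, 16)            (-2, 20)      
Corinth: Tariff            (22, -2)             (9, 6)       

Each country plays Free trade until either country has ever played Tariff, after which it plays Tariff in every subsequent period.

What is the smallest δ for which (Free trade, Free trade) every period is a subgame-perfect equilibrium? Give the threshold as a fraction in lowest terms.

Corinth's threshold: (22−14)/(22−9) = 8/13.
Jorvik's threshold: (20−16)/(20−6) = 2/7.
8/13 > 2/7, so Corinth binds and δ* = 8/13.

8/13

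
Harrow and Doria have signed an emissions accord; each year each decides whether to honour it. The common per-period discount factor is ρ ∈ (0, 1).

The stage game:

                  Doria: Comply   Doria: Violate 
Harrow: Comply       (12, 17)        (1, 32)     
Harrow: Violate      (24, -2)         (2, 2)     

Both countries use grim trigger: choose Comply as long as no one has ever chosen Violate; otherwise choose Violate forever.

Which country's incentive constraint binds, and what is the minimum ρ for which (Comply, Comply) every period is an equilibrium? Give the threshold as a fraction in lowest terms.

Harrow; ρ ≥ 6/11

For Harrow: deviation gain 24−12 = 12, per-period punishment loss 12−2 = 10. IC gives ρ ≥ 12/22 = 6/11.
For Doria: gain 15, loss 15 per period, so ρ ≥ 15/30 = 1/2.
The tighter constraint is Harrow's, so cooperation needs ρ ≥ 6/11.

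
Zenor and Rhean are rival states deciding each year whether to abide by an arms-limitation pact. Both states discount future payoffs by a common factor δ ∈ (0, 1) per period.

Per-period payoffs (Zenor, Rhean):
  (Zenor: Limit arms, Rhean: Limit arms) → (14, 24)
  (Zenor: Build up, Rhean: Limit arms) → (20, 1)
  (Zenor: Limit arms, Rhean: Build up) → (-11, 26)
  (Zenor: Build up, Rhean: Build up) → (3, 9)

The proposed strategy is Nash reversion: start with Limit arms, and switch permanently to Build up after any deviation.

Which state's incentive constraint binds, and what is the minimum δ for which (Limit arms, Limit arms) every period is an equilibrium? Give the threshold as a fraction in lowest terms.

Zenor's threshold: (20−14)/(20−3) = 6/17.
Rhean's threshold: (26−24)/(26−9) = 2/17.
6/17 > 2/17, so Zenor binds and δ* = 6/17.

Zenor; δ ≥ 6/17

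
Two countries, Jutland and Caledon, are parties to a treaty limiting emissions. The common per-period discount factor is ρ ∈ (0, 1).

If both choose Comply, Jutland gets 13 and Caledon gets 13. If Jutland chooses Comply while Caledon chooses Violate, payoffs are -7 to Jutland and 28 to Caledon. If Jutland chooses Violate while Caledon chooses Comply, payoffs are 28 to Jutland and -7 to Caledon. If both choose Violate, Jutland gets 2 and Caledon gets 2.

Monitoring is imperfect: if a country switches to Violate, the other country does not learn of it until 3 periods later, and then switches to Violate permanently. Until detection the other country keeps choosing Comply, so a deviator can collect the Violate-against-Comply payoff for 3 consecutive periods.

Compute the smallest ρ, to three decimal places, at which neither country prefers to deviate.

A deviator earns 28 for 3 periods, then 2 forever; cooperating earns 13 forever. Multiplying the IC by (1−ρ):
13 ≥ 28(1−ρ^3) + 2ρ^3, so 26·ρ^3 ≥ 15 and ρ^3 ≥ 15/26.
ρ ≥ (15/26)^(1/3) ≈ 0.832.

0.832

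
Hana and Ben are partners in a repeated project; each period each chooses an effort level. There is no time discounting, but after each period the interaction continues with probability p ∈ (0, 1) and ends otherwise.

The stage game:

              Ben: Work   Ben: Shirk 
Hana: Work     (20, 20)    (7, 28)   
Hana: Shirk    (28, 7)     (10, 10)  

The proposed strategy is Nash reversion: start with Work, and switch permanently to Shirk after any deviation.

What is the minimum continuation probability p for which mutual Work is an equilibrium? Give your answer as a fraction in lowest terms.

4/9

With no time discounting, the continuation probability p plays the role of the discount factor.
Grim-trigger IC: 20/(1−p) ≥ 28 + 10p/(1−p) ⇒ p ≥ (28−20)/(28−10) = 4/9.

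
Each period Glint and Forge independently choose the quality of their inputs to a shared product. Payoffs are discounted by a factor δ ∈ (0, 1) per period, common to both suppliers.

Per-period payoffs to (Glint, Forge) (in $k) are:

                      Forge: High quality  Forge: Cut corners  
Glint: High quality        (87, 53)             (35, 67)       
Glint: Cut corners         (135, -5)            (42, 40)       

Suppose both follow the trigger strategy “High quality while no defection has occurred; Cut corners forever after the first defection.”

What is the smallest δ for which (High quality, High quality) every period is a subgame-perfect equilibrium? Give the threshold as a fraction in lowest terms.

For Glint: deviation gain 135−87 = 48, per-period punishment loss 87−42 = 45. IC gives δ ≥ 48/93 = 16/31.
For Forge: gain 14, loss 13 per period, so δ ≥ 14/27.
The tighter constraint is Forge's, so cooperation needs δ ≥ 14/27.

14/27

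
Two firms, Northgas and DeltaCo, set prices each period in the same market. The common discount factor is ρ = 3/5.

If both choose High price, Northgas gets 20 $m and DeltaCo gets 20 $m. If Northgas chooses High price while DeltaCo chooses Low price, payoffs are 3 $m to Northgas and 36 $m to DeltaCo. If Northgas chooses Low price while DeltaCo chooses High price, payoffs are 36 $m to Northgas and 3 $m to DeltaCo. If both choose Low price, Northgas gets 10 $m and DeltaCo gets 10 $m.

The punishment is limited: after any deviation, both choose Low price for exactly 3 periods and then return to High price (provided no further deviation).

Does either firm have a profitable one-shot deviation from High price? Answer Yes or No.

Yes

Comparing payoff streams over the 4 periods until play realigns: cooperate → 20(1+ρ+…+ρ^3); deviate → 36 + 10(ρ+…+ρ^3).
Cooperation is sustained iff (20−10)(ρ+…+ρ^3) ≥ 36−20.
ρ+…+ρ^3 = 3/5·(1−(3/5)^3)/(1−3/5) = 1.1760, and (36−20)/(20−10) = 1.6000.
1.1760 < 1.6000, so cooperation is not sustainable.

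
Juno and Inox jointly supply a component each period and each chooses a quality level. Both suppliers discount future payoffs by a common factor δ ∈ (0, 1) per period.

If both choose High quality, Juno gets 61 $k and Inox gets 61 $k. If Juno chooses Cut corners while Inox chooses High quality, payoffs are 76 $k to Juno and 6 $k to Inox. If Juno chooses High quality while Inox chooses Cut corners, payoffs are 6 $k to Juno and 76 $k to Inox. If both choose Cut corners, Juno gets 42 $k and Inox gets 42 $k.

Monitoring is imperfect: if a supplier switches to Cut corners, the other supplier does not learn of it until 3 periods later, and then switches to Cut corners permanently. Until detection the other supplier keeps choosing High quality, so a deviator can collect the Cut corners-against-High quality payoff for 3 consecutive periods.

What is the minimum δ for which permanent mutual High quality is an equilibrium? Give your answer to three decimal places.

A deviator earns 76 for 3 periods, then 42 forever; cooperating earns 61 forever. Multiplying the IC by (1−δ):
61 ≥ 76(1−δ^3) + 42δ^3, so 34·δ^3 ≥ 15 and δ^3 ≥ 15/34.
δ ≥ (15/34)^(1/3) ≈ 0.761.

0.761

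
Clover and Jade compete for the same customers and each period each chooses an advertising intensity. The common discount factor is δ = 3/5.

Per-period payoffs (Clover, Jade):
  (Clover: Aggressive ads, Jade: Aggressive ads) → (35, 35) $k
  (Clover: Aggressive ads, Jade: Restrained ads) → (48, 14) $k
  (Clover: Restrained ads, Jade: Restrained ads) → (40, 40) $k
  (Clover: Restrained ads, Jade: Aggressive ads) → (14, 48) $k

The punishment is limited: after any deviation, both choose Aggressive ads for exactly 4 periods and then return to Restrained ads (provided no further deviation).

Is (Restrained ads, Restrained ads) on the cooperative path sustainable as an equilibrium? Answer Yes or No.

A one-shot deviation gives 48 now, then 35 for 4 periods, then back to 40.
Gain from deviating: (48−40) today; loss: (40−35) in each of the next 4 periods.
No-deviation condition: (40−35)(δ+…+δ^4) ≥ 48−40, i.e. δ+…+δ^4 ≥ 8/5.
At δ = 3/5: δ+…+δ^4 = 1.3056 < 1.6000.
So cooperation is not sustainable.

No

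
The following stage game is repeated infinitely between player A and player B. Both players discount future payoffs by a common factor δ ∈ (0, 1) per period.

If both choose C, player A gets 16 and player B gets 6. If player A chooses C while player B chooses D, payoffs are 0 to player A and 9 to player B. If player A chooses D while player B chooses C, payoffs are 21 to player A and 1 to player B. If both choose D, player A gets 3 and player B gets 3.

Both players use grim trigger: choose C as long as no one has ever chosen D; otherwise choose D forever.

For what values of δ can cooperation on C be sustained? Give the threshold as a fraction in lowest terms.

1/2

For player A: deviation gain 21−16 = 5, per-period punishment loss 16−3 = 13. IC gives δ ≥ 5/18.
For player B: gain 3, loss 3 per period, so δ ≥ 3/6 = 1/2.
The tighter constraint is player B's, so cooperation needs δ ≥ 1/2.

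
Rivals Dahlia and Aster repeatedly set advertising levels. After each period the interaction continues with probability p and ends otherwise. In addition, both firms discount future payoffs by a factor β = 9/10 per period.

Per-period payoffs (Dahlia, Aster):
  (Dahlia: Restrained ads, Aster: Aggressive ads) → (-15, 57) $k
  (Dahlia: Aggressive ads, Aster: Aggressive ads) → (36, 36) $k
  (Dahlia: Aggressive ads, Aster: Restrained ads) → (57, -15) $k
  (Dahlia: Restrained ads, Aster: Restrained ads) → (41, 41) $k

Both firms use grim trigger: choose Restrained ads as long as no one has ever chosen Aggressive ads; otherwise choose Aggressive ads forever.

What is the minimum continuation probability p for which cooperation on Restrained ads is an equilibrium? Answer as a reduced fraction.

With continuation probability p and discount β, the effective per-period discount factor is βp.
Grim-trigger IC: βp ≥ (57−41)/(57−36) = 16/21.
So p ≥ (16/21)/(9/10) = 160/189.

160/189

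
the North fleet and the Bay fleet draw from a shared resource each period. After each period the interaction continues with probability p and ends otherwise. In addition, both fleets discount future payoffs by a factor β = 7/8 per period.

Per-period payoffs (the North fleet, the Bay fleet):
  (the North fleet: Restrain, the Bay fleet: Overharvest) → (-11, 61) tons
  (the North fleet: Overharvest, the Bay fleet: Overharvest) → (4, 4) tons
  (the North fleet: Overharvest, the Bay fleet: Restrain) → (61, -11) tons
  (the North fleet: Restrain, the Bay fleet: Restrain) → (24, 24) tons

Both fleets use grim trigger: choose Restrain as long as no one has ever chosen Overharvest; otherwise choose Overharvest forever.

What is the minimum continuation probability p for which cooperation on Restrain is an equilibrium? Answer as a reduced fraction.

Expected continuation weight on next period's payoff is β·p = 7/8·p, which plays the role of the discount factor.
Cooperation requires 7/8·p ≥ (61−24)/(61−4) = 37/57, hence p ≥ 296/399.

296/399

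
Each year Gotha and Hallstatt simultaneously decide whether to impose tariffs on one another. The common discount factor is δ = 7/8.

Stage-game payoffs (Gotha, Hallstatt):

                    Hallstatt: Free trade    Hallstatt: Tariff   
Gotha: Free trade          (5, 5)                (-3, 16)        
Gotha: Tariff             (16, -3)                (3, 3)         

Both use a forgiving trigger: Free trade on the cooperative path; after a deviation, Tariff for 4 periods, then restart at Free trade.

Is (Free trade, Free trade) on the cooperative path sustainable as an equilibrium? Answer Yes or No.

No

A one-shot deviation gives 16 now, then 3 for 4 periods, then back to 5.
Gain from deviating: (16−5) today; loss: (5−3) in each of the next 4 periods.
No-deviation condition: (5−3)(δ+…+δ^4) ≥ 16−5, i.e. δ+…+δ^4 ≥ 11/2.
At δ = 7/8: δ+…+δ^4 = 2.8967 < 5.5000.
So cooperation is not sustainable.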